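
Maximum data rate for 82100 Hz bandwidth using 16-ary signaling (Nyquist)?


Rate = 2 * B * log2(M) = 2 * 82100 * 4.0 = 656800.0

656800.0 bps


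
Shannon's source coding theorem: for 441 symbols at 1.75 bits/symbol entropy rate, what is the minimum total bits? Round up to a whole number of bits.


Minimum bits >= n * H = 441 * 1.75 = 771.75, rounded up to a whole number of bits = 772

772 bits


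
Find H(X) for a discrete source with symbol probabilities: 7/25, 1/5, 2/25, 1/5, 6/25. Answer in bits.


H = -sum(p_i * log2(p_i)). Terms: -(7/25)*log2(7/25) = 0.514220; -(1/5)*log2(1/5) = 0.464386; -(2/25)*log2(2/25) = 0.291508; -(1/5)*log2(1/5) = 0.464386; -(6/25)*log2(6/25) = 0.494134. H = 0.514220 + 0.464386 + 0.291508 + 0.464386 + 0.494134 = 2.2286

2.2286 bits


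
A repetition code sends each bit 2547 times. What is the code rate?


Rate = k/n = 1/2547

1/2547


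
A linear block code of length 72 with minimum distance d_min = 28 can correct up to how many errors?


Correction capability = floor((d-1)/2) = floor((28-1)/2) = 13

13 errors


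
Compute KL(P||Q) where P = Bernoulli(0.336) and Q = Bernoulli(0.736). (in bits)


KL = p*log2(p/q) + (1-p)*log2((1-p)/(1-q)) = 0.336*log2(0.336/0.736) + 0.664*log2(0.664/0.264) = 0.5035

0.5035 bits


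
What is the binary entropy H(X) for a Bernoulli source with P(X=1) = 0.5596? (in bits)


H = -p*log2(p) - (1-p)*log2(1-p). -0.5596*log2(0.5596) = 0.468683; -0.4404*log2(0.4404) = 0.521043. H = 0.468683 + 0.521043 = 0.9897

0.9897 bits


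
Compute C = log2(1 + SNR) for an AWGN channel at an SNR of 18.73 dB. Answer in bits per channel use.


SNR_linear = 10^(18.73/10) = 74.6449; C = log2(1 + SNR_linear) = log2(1 + 74.6449) = 6.2412

6.2412 bits/channel use


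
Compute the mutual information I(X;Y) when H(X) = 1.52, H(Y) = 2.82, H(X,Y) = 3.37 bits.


I(X;Y) = H(X) + H(Y) - H(X,Y) = 1.52 + 2.82 - 3.37 = 0.97

0.97 bits


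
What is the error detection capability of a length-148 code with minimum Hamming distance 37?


Detection capability = d_min - 1 = 37 - 1 = 36

36 errors


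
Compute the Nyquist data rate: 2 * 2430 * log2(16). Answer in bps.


Rate = 2 * B * log2(M) = 2 * 2430 * 4.0 = 19440.0

19440.0 bps


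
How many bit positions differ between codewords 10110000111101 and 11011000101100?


Count differing positions: . ^ ^ . ^ . . . . ^ . . . ^ = 5 differences

5


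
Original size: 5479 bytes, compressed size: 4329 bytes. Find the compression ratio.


Ratio = original / compressed = 5479 / 4329 = 1.2657

1.2657


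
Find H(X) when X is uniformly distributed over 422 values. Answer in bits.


H = log2(n) = log2(422) = 8.7211

8.7211 bits


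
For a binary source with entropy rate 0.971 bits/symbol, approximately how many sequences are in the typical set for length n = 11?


log2|A_typical| = nH = 11 * 0.971 = 10.681, so |A_typical| ~ 2^10.681 = 1.642e+03

1.642e+03


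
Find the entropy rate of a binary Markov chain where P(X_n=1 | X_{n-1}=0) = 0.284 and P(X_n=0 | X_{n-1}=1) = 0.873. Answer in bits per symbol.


Stationary distribution: pi_0 = p10/(p01+p10) = 0.7545, pi_1 = 0.2455. Entropy rate H' = pi_0*H(p01) + pi_1*H(p10) = 0.7545*0.8608 + 0.2455*0.5492 = 0.7843

0.7843 bits/symbol


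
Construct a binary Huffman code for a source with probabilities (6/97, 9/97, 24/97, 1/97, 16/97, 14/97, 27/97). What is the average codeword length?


Huffman construction (repeatedly merge the two least-probable nodes; each merge adds 1 bit to every symbol beneath it): 1/97 + 6/97 = 7/97; 7/97 + 9/97 = 16/97; 14/97 + 16/97 = 30/97; 16/97 + 24/97 = 40/97; 27/97 + 30/97 = 57/97; 40/97 + 57/97 = 1. Resulting codeword lengths (in the order the probabilities were given): (4, 3, 2, 4, 3, 3, 2). L_avg = sum(p_i * l_i) = 6/97*4 + 9/97*3 + 24/97*2 + 1/97*4 + 16/97*3 + 14/97*3 + 27/97*2 = 247/97 = 2.5464

2.5464 bits


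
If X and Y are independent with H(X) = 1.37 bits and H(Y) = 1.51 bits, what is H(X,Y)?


For independent variables, H(X,Y) = H(X) + H(Y) = 1.37 + 1.51 = 2.88

2.88 bits


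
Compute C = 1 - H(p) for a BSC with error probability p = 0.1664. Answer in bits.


H(p) = -p*log2(p) - (1-p)*log2(1-p) = -0.1664*log2(0.1664) - 0.8336*log2(0.8336) = 0.430522 + 0.218881 = 0.6494. C = 1 - H(p) = 1 - 0.6494 = 0.3506

0.3506 bits


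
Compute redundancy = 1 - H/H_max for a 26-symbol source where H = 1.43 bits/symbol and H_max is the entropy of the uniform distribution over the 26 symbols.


H_max = log2(K) = log2(26) = 4.7004 bits/symbol. Redundancy = 1 - H/H_max = 1 - 1.43/4.7004 = 1 - 0.3042 = 0.6958

0.6958


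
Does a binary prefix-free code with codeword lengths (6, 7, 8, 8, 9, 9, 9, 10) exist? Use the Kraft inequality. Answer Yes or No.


Kraft sum = sum(2^(-l_i)) = 0.0381, need <= 1. Result: satisfied (a binary prefix-free code with these lengths exists)

Yes


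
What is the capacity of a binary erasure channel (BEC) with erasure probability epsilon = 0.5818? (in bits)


C = 1 - epsilon = 1 - 0.5818 = 0.4182

0.4182 bits


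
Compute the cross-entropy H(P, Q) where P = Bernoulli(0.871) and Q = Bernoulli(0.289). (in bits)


H(P,Q) = -p*log2(q) - (1-p)*log2(1-q). -0.871*log2(0.289) = 1.559838; -0.129*log2(0.711) = 0.063478. H(P,Q) = 1.559838 + 0.063478 = 1.6233

1.6233 bits


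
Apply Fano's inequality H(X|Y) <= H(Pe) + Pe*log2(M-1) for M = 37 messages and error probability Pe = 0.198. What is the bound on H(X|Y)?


H(Pe) = -Pe*log2(Pe) - (1-Pe)*log2(1-Pe) = -0.198*log2(0.198) - 0.802*log2(0.802) = 0.462613 + 0.255297 = 0.7179. Pe*log2(M-1) = 0.198*log2(36) = 1.023645. Bound = H(Pe) + Pe*log2(M-1) = 0.462613 + 0.255297 + 1.023645 = 1.7416

1.7416 bits


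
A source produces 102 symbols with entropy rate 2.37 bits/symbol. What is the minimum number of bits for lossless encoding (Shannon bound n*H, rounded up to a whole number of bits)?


Minimum bits >= n * H = 102 * 2.37 = 241.74, rounded up to a whole number of bits = 242

242 bits


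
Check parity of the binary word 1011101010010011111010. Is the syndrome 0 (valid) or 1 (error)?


Syndrome = XOR of all bits = 1 XOR 0 XOR 1 XOR 1 XOR 1 XOR 0 XOR 1 XOR 0 XOR 1 XOR 0 XOR 0 XOR 1 XOR 0 XOR 0 XOR 1 XOR 1 XOR 1 XOR 1 XOR 1 XOR 0 XOR 1 XOR 0 = 1

1


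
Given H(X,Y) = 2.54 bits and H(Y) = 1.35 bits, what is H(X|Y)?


H(X|Y) = H(X,Y) - H(Y) = 2.54 - 1.35 = 1.19

1.19 bits


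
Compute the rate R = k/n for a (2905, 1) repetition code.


Rate = k/n = 1/2905

1/2905


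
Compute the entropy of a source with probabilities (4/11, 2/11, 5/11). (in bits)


H = -sum(p_i * log2(p_i)). Terms: -(4/11)*log2(4/11) = 0.530702; -(2/11)*log2(2/11) = 0.447169; -(5/11)*log2(5/11) = 0.517047. H = 0.530702 + 0.447169 + 0.517047 = 1.4949

1.4949 bits


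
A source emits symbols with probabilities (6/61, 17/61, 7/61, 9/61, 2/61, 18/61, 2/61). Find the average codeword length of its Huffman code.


Huffman construction (repeatedly merge the two least-probable nodes; each merge adds 1 bit to every symbol beneath it): 2/61 + 2/61 = 4/61; 4/61 + 6/61 = 10/61; 7/61 + 9/61 = 16/61; 10/61 + 16/61 = 26/61; 17/61 + 18/61 = 35/61; 26/61 + 35/61 = 1. Resulting codeword lengths (in the order the probabilities were given): (3, 2, 3, 3, 4, 2, 4). L_avg = sum(p_i * l_i) = 6/61*3 + 17/61*2 + 7/61*3 + 9/61*3 + 2/61*4 + 18/61*2 + 2/61*4 = 152/61 = 2.4918

2.4918 bits


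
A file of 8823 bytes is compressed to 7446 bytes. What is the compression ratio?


Ratio = original / compressed = 8823 / 7446 = 1.1849

1.1849


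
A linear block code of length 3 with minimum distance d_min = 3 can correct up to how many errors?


Correction capability = floor((d-1)/2) = floor((3-1)/2) = 1

1 errors


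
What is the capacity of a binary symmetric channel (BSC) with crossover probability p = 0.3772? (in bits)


H(p) = -p*log2(p) - (1-p)*log2(1-p) = -0.3772*log2(0.3772) - 0.6228*log2(0.6228) = 0.530569 + 0.425472 = 0.956. C = 1 - H(p) = 1 - 0.956 = 0.044

0.044 bits


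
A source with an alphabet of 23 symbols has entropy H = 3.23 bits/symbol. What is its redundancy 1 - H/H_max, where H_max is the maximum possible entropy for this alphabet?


H_max = log2(K) = log2(23) = 4.5236 bits/symbol. Redundancy = 1 - H/H_max = 1 - 3.23/4.5236 = 1 - 0.714 = 0.286

0.286


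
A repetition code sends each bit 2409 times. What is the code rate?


Rate = k/n = 1/2409

1/2409


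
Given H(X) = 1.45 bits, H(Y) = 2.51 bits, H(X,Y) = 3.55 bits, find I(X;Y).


I(X;Y) = H(X) + H(Y) - H(X,Y) = 1.45 + 2.51 - 3.55 = 0.41

0.41 bits


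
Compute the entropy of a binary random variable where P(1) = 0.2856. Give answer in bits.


H = -p*log2(p) - (1-p)*log2(1-p). -0.2856*log2(0.2856) = 0.516345; -0.7144*log2(0.7144) = 0.346624. H = 0.516345 + 0.346624 = 0.863

0.863 bits


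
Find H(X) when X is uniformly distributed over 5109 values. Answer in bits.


H = log2(n) = log2(5109) = 12.3188

12.3188 bits


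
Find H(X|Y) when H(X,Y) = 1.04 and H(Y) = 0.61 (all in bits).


H(X|Y) = H(X,Y) - H(Y) = 1.04 - 0.61 = 0.43

0.43 bits


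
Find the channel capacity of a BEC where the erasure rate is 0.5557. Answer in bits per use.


C = 1 - epsilon = 1 - 0.5557 = 0.4443

0.4443 bits


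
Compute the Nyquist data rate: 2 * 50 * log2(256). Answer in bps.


Rate = 2 * B * log2(M) = 2 * 50 * 8.0 = 800.0

800.0 bps


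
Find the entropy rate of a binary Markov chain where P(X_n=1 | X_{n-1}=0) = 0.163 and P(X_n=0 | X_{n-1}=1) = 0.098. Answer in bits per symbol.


Stationary distribution: pi_0 = p10/(p01+p10) = 0.3755, pi_1 = 0.6245. Entropy rate H' = pi_0*H(p01) + pi_1*H(p10) = 0.3755*0.6414 + 0.6245*0.4626 = 0.5298

0.5298 bits/symbol


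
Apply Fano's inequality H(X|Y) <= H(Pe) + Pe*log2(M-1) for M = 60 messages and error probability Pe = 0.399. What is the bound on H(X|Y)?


H(Pe) = -Pe*log2(Pe) - (1-Pe)*log2(1-Pe) = -0.399*log2(0.399) - 0.601*log2(0.601) = 0.528890 + 0.441472 = 0.9704. Pe*log2(M-1) = 0.399*log2(59) = 2.347175. Bound = H(Pe) + Pe*log2(M-1) = 0.528890 + 0.441472 + 2.347175 = 3.3175

3.3175 bits


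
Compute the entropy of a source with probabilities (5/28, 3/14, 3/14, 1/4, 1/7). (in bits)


H = -sum(p_i * log2(p_i)). Terms: -(5/28)*log2(5/28) = 0.443826; -(3/14)*log2(3/14) = 0.476227; -(3/14)*log2(3/14) = 0.476227; -(1/4)*log2(1/4) = 0.500000; -(1/7)*log2(1/7) = 0.401051. H = 0.443826 + 0.476227 + 0.476227 + 0.500000 + 0.401051 = 2.2973

2.2973 bits


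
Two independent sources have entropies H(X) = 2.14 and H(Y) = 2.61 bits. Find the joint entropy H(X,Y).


For independent variables, H(X,Y) = H(X) + H(Y) = 2.14 + 2.61 = 4.75

4.75 bits


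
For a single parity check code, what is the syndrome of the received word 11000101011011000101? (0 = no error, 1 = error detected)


Syndrome = XOR of all bits = 1 XOR 1 XOR 0 XOR 0 XOR 0 XOR 1 XOR 0 XOR 1 XOR 0 XOR 1 XOR 1 XOR 0 XOR 1 XOR 1 XOR 0 XOR 0 XOR 0 XOR 1 XOR 0 XOR 1 = 0

0


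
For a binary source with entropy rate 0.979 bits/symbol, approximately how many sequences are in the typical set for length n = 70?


log2|A_typical| = nH = 70 * 0.979 = 68.53, so |A_typical| ~ 2^68.53 = 4.262e+20

4.262e+20


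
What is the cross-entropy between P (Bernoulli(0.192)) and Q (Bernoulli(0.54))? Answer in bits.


H(P,Q) = -p*log2(q) - (1-p)*log2(1-q). -0.192*log2(0.54) = 0.170682; -0.808*log2(0.46) = 0.905198. H(P,Q) = 0.170682 + 0.905198 = 1.0759

1.0759 bits


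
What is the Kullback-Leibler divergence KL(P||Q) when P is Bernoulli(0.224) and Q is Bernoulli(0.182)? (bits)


KL = p*log2(p/q) + (1-p)*log2((1-p)/(1-q)) = 0.224*log2(0.224/0.182) + 0.776*log2(0.776/0.818) = 0.0081

0.0081 bits


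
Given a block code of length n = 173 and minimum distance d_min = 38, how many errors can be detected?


Detection capability = d_min - 1 = 38 - 1 = 37

37 errors


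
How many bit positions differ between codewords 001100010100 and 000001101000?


Count differing positions: . . ^ ^ . ^ ^ ^ ^ ^ . . = 7 differences

7


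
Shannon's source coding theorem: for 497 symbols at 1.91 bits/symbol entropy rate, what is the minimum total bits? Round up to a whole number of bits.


Minimum bits >= n * H = 497 * 1.91 = 949.27, rounded up to a whole number of bits = 950

950 bits


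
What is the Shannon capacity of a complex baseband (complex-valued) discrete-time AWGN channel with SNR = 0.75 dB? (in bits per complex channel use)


SNR_linear = 10^(0.75/10) = 1.1885; C = log2(1 + SNR_linear) = log2(1 + 1.1885) = 1.1299

1.1299 bits/channel use


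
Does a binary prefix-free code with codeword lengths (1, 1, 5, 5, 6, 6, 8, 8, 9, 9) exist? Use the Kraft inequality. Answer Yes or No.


Kraft sum = sum(2^(-l_i)) = 1.1055, need <= 1. Result: violated (a binary prefix-free code with these lengths cannot exist)

No


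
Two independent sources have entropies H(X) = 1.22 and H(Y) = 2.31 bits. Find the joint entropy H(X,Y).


For independent variables, H(X,Y) = H(X) + H(Y) = 1.22 + 2.31 = 3.53

3.53 bits


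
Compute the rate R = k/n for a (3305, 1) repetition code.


Rate = k/n = 1/3305

1/3305


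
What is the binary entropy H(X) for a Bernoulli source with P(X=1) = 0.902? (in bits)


H = -p*log2(p) - (1-p)*log2(1-p). -0.902*log2(0.902) = 0.134218; -0.098*log2(0.098) = 0.328405. H = 0.134218 + 0.328405 = 0.4626

0.4626 bits


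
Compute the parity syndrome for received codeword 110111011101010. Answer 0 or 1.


Syndrome = XOR of all bits = 1 XOR 1 XOR 0 XOR 1 XOR 1 XOR 1 XOR 0 XOR 1 XOR 1 XOR 1 XOR 0 XOR 1 XOR 0 XOR 1 XOR 0 = 0

0


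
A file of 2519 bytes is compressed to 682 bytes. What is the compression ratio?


Ratio = original / compressed = 2519 / 682 = 3.6935

3.6935


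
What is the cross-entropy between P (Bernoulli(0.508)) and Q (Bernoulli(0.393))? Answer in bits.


H(P,Q) = -p*log2(q) - (1-p)*log2(1-q). -0.508*log2(0.393) = 0.684479; -0.492*log2(0.607) = 0.354354. H(P,Q) = 0.684479 + 0.354354 = 1.0388

1.0388 bits


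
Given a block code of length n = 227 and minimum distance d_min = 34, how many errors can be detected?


Detection capability = d_min - 1 = 34 - 1 = 33

33 errors


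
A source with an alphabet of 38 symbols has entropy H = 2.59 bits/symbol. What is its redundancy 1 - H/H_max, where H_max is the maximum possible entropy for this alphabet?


H_max = log2(K) = log2(38) = 5.2479 bits/symbol. Redundancy = 1 - H/H_max = 1 - 2.59/5.2479 = 1 - 0.4935 = 0.5065

0.5065


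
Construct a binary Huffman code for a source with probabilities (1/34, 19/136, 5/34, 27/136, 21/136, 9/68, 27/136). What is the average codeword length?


Huffman construction (repeatedly merge the two least-probable nodes; each merge adds 1 bit to every symbol beneath it): 1/34 + 9/68 = 11/68; 19/136 + 5/34 = 39/136; 21/136 + 11/68 = 43/136; 27/136 + 27/136 = 27/68; 39/136 + 43/136 = 41/68; 27/68 + 41/68 = 1. Resulting codeword lengths (in the order the probabilities were given): (4, 3, 3, 2, 3, 4, 2). L_avg = sum(p_i * l_i) = 1/34*4 + 19/136*3 + 5/34*3 + 27/136*2 + 21/136*3 + 9/68*4 + 27/136*2 = 47/17 = 2.7647

2.7647 bits


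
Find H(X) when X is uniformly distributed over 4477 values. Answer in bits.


H = log2(n) = log2(4477) = 12.1283

12.1283 bits


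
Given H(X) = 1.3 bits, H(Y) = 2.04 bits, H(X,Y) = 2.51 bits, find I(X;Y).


I(X;Y) = H(X) + H(Y) - H(X,Y) = 1.3 + 2.04 - 2.51 = 0.83

0.83 bits


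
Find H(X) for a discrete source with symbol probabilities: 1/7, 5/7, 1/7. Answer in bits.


H = -sum(p_i * log2(p_i)). Terms: -(1/7)*log2(1/7) = 0.401051; -(5/7)*log2(5/7) = 0.346733; -(1/7)*log2(1/7) = 0.401051. H = 0.401051 + 0.346733 + 0.401051 = 1.1488

1.1488 bits


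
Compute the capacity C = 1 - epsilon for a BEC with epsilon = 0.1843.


C = 1 - epsilon = 1 - 0.1843 = 0.8157

0.8157 bits


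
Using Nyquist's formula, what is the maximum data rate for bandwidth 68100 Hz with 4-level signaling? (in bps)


Rate = 2 * B * log2(M) = 2 * 68100 * 2.0 = 272400.0

272400.0 bps


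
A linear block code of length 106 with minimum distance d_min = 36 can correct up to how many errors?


Correction capability = floor((d-1)/2) = floor((36-1)/2) = 17

17 errors


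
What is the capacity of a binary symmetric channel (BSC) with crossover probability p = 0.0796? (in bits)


H(p) = -p*log2(p) - (1-p)*log2(1-p) = -0.0796*log2(0.0796) - 0.9204*log2(0.9204) = 0.290627 + 0.110142 = 0.4008. C = 1 - H(p) = 1 - 0.4008 = 0.5992

0.5992 bits


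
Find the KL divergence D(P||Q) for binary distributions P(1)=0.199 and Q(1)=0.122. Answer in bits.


KL = p*log2(p/q) + (1-p)*log2((1-p)/(1-q)) = 0.199*log2(0.199/0.122) + 0.801*log2(0.801/0.878) = 0.0344

0.0344 bits


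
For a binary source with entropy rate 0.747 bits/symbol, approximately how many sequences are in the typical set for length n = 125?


log2|A_typical| = nH = 125 * 0.747 = 93.375, so |A_typical| ~ 2^93.375 = 1.284e+28

1.284e+28


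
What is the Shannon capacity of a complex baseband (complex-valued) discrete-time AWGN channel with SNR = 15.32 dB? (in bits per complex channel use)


SNR_linear = 10^(15.32/10) = 34.0408; C = log2(1 + SNR_linear) = log2(1 + 34.0408) = 5.131

5.131 bits/channel use


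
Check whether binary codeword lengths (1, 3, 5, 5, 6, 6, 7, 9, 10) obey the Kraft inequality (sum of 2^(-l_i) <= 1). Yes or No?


Kraft sum = sum(2^(-l_i)) = 0.7295, need <= 1. Result: satisfied (a binary prefix-free code with these lengths exists)

Yes


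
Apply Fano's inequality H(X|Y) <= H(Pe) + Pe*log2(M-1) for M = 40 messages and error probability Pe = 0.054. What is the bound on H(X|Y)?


H(Pe) = -Pe*log2(Pe) - (1-Pe)*log2(1-Pe) = -0.054*log2(0.054) - 0.946*log2(0.946) = 0.227388 + 0.075763 = 0.3032. Pe*log2(M-1) = 0.054*log2(39) = 0.285412. Bound = H(Pe) + Pe*log2(M-1) = 0.227388 + 0.075763 + 0.285412 = 0.5886

0.5886 bits


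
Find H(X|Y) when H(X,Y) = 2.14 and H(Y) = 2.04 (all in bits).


H(X|Y) = H(X,Y) - H(Y) = 2.14 - 2.04 = 0.1

0.1 bits


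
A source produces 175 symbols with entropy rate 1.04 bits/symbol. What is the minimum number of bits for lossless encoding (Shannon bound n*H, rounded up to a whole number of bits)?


Minimum bits >= n * H = 175 * 1.04 = 182.0, rounded up to a whole number of bits = 182

182 bits


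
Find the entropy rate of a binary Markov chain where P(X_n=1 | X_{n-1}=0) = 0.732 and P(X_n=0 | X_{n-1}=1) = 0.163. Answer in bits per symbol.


Stationary distribution: pi_0 = p10/(p01+p10) = 0.1821, pi_1 = 0.8179. Entropy rate H' = pi_0*H(p01) + pi_1*H(p10) = 0.1821*0.8386 + 0.8179*0.6414 = 0.6773

0.6773 bits/symbol


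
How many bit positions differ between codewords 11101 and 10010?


Count differing positions: . ^ ^ ^ ^ = 4 differences

4


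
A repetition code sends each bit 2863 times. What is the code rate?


Rate = k/n = 1/2863

1/2863


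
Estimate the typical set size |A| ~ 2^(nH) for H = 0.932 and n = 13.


log2|A_typical| = nH = 13 * 0.932 = 12.116, so |A_typical| ~ 2^12.116 = 4.439e+03

4.439e+03


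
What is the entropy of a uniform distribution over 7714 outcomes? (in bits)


H = log2(n) = log2(7714) = 12.9133

12.9133 bits


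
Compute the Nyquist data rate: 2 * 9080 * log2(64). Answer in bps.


Rate = 2 * B * log2(M) = 2 * 9080 * 6.0 = 108960.0

108960.0 bps


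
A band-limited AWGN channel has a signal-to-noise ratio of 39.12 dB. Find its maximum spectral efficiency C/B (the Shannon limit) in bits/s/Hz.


SNR_linear = 10^(39.12/10) = 8165.8237; C/B = log2(1 + SNR_linear) = log2(1 + 8165.8237) = 12.9956

12.9956 bits/s/Hz


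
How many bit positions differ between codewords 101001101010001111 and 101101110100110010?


Count differing positions: . . . ^ . . . ^ ^ ^ ^ . ^ ^ ^ ^ . ^ = 10 differences

10


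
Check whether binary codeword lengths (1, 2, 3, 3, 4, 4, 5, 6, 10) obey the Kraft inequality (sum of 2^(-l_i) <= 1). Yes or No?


Kraft sum = sum(2^(-l_i)) = 1.1729, need <= 1. Result: violated (a binary prefix-free code with these lengths cannot exist)

No


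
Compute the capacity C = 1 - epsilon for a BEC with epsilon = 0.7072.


C = 1 - epsilon = 1 - 0.7072 = 0.2928

0.2928 bits


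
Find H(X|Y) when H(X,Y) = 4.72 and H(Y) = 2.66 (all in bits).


H(X|Y) = H(X,Y) - H(Y) = 4.72 - 2.66 = 2.06

2.06 bits


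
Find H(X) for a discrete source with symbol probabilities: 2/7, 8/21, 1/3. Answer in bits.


H = -sum(p_i * log2(p_i)). Terms: -(2/7)*log2(2/7) = 0.516387; -(8/21)*log2(8/21) = 0.530407; -(1/3)*log2(1/3) = 0.528321. H = 0.516387 + 0.530407 + 0.528321 = 1.5751

1.5751 bits


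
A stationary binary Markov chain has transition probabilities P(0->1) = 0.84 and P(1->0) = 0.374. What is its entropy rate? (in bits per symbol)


Stationary distribution: pi_0 = p10/(p01+p10) = 0.3081, pi_1 = 0.6919. Entropy rate H' = pi_0*H(p01) + pi_1*H(p10) = 0.3081*0.6343 + 0.6919*0.9537 = 0.8553

0.8553 bits/symbol


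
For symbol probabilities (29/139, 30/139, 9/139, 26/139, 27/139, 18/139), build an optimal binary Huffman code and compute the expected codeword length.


Huffman construction (repeatedly merge the two least-probable nodes; each merge adds 1 bit to every symbol beneath it): 9/139 + 18/139 = 27/139; 26/139 + 27/139 = 53/139; 27/139 + 29/139 = 56/139; 30/139 + 53/139 = 83/139; 56/139 + 83/139 = 1. Resulting codeword lengths (in the order the probabilities were given): (2, 2, 3, 3, 3, 3). L_avg = sum(p_i * l_i) = 29/139*2 + 30/139*2 + 9/139*3 + 26/139*3 + 27/139*3 + 18/139*3 = 358/139 = 2.5755

2.5755 bits


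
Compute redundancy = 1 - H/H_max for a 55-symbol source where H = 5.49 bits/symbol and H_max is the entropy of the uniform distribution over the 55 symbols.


H_max = log2(K) = log2(55) = 5.7814 bits/symbol. Redundancy = 1 - H/H_max = 1 - 5.49/5.7814 = 1 - 0.9496 = 0.0504

0.0504


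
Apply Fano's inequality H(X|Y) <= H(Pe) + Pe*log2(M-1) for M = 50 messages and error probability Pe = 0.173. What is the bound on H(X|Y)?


H(Pe) = -Pe*log2(Pe) - (1-Pe)*log2(1-Pe) = -0.173*log2(0.173) - 0.827*log2(0.827) = 0.437890 + 0.226632 = 0.6645. Pe*log2(M-1) = 0.173*log2(49) = 0.971345. Bound = H(Pe) + Pe*log2(M-1) = 0.437890 + 0.226632 + 0.971345 = 1.6359

1.6359 bits


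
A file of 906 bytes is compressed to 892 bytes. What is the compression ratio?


Ratio = original / compressed = 906 / 892 = 1.0157

1.0157


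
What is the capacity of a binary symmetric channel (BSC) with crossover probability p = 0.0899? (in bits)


H(p) = -p*log2(p) - (1-p)*log2(1-p) = -0.0899*log2(0.0899) - 0.9101*log2(0.9101) = 0.312451 + 0.123685 = 0.4361. C = 1 - H(p) = 1 - 0.4361 = 0.5639

0.5639 bits


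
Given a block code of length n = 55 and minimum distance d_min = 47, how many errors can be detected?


Detection capability = d_min - 1 = 47 - 1 = 46

46 errors


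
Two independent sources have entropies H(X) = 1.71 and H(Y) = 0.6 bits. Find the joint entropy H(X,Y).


For independent variables, H(X,Y) = H(X) + H(Y) = 1.71 + 0.6 = 2.31

2.31 bits


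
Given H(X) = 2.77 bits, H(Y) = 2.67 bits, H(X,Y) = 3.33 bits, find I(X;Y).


I(X;Y) = H(X) + H(Y) - H(X,Y) = 2.77 + 2.67 - 3.33 = 2.11

2.11 bits


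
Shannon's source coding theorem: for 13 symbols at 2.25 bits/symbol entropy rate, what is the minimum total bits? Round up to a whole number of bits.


Minimum bits >= n * H = 13 * 2.25 = 29.25, rounded up to a whole number of bits = 30

30 bits


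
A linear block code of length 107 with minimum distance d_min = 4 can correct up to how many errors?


Correction capability = floor((d-1)/2) = floor((4-1)/2) = 1

1 errors


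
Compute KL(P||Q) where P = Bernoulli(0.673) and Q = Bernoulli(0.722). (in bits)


KL = p*log2(p/q) + (1-p)*log2((1-p)/(1-q)) = 0.673*log2(0.673/0.722) + 0.327*log2(0.327/0.278) = 0.0083

0.0083 bits


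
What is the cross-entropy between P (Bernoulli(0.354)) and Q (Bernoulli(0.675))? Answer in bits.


H(P,Q) = -p*log2(q) - (1-p)*log2(1-q). -0.354*log2(0.675) = 0.200732; -0.646*log2(0.325) = 1.047481. H(P,Q) = 0.200732 + 1.047481 = 1.2482

1.2482 bits


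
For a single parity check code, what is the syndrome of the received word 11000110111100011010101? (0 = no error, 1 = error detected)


Syndrome = XOR of all bits = 1 XOR 1 XOR 0 XOR 0 XOR 0 XOR 1 XOR 1 XOR 0 XOR 1 XOR 1 XOR 1 XOR 1 XOR 0 XOR 0 XOR 0 XOR 1 XOR 1 XOR 0 XOR 1 XOR 0 XOR 1 XOR 0 XOR 1 = 1

1


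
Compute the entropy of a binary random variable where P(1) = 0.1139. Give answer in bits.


H = -p*log2(p) - (1-p)*log2(1-p). -0.1139*log2(0.1139) = 0.356981; -0.8861*log2(0.8861) = 0.154588. H = 0.356981 + 0.154588 = 0.5116

0.5116 bits


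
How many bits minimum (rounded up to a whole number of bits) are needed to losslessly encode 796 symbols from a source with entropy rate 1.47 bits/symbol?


Minimum bits >= n * H = 796 * 1.47 = 1170.12, rounded up to a whole number of bits = 1171

1171 bits


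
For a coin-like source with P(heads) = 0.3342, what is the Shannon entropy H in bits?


H = -p*log2(p) - (1-p)*log2(1-p). -0.3342*log2(0.3342) = 0.528443; -0.6658*log2(0.6658) = 0.390718. H = 0.528443 + 0.390718 = 0.9192

0.9192 bits


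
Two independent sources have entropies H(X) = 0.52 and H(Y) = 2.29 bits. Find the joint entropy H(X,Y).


For independent variables, H(X,Y) = H(X) + H(Y) = 0.52 + 2.29 = 2.81

2.81 bits


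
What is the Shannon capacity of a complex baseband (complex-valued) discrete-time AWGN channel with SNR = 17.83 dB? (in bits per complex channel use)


SNR_linear = 10^(17.83/10) = 60.6736; C = log2(1 + SNR_linear) = log2(1 + 60.6736) = 5.9466

5.9466 bits/channel use


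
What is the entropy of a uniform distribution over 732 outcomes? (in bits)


H = log2(n) = log2(732) = 9.5157

9.5157 bits


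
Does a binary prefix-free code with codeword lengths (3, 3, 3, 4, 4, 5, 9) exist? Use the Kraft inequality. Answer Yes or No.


Kraft sum = sum(2^(-l_i)) = 0.5332, need <= 1. Result: satisfied (a binary prefix-free code with these lengths exists)

Yes


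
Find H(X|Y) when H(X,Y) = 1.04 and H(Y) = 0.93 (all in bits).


H(X|Y) = H(X,Y) - H(Y) = 1.04 - 0.93 = 0.11

0.11 bits


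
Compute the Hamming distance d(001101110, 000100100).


Count differing positions: . . ^ . . ^ . ^ . = 3 differences

3


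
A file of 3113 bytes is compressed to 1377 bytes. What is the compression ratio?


Ratio = original / compressed = 3113 / 1377 = 2.2607

2.2607


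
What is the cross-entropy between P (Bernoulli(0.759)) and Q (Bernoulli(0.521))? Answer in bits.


H(P,Q) = -p*log2(q) - (1-p)*log2(1-q). -0.759*log2(0.521) = 0.713949; -0.241*log2(0.479) = 0.255918. H(P,Q) = 0.713949 + 0.255918 = 0.9699

0.9699 bits


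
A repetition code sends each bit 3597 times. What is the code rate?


Rate = k/n = 1/3597

1/3597


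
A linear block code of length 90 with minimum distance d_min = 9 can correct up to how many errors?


Correction capability = floor((d-1)/2) = floor((9-1)/2) = 4

4 errors


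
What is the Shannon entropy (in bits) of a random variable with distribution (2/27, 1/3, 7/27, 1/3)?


H = -sum(p_i * log2(p_i)). Terms: -(2/27)*log2(2/27) = 0.278140; -(1/3)*log2(1/3) = 0.528321; -(7/27)*log2(7/27) = 0.504916; -(1/3)*log2(1/3) = 0.528321. H = 0.278140 + 0.528321 + 0.504916 + 0.528321 = 1.8397

1.8397 bits


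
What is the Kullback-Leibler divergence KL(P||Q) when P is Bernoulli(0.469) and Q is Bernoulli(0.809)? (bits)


KL = p*log2(p/q) + (1-p)*log2((1-p)/(1-q)) = 0.469*log2(0.469/0.809) + 0.531*log2(0.531/0.191) = 0.4144

0.4144 bits


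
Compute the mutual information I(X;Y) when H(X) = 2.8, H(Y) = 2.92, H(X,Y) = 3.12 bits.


I(X;Y) = H(X) + H(Y) - H(X,Y) = 2.8 + 2.92 - 3.12 = 2.6

2.6 bits


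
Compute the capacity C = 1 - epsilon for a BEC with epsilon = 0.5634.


C = 1 - epsilon = 1 - 0.5634 = 0.4366

0.4366 bits


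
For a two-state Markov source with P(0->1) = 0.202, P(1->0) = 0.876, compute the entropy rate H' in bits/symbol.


Stationary distribution: pi_0 = p10/(p01+p10) = 0.8126, pi_1 = 0.1874. Entropy rate H' = pi_0*H(p01) + pi_1*H(p10) = 0.8126*0.7259 + 0.1874*0.5408 = 0.6912

0.6912 bits/symbol


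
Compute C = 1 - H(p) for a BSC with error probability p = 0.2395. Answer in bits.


H(p) = -p*log2(p) - (1-p)*log2(1-p) = -0.2395*log2(0.2395) - 0.7605*log2(0.7605) = 0.493826 + 0.300382 = 0.7942. C = 1 - H(p) = 1 - 0.7942 = 0.2058

0.2058 bits


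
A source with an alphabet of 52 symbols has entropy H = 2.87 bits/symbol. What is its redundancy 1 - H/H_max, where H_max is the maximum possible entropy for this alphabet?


H_max = log2(K) = log2(52) = 5.7004 bits/symbol. Redundancy = 1 - H/H_max = 1 - 2.87/5.7004 = 1 - 0.5035 = 0.4965

0.4965


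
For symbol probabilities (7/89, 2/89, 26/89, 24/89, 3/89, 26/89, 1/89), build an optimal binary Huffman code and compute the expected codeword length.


Huffman construction (repeatedly merge the two least-probable nodes; each merge adds 1 bit to every symbol beneath it): 1/89 + 2/89 = 3/89; 3/89 + 3/89 = 6/89; 6/89 + 7/89 = 13/89; 13/89 + 24/89 = 37/89; 26/89 + 26/89 = 52/89; 37/89 + 52/89 = 1. Resulting codeword lengths (in the order the probabilities were given): (3, 5, 2, 2, 4, 2, 5). L_avg = sum(p_i * l_i) = 7/89*3 + 2/89*5 + 26/89*2 + 24/89*2 + 3/89*4 + 26/89*2 + 1/89*5 = 200/89 = 2.2472

2.2472 bits


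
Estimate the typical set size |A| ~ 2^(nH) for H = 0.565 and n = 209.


log2|A_typical| = nH = 209 * 0.565 = 118.085, so |A_typical| ~ 2^118.085 = 3.525e+35

3.525e+35


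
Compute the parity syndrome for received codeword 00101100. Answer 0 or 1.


Syndrome = XOR of all bits = 0 XOR 0 XOR 1 XOR 0 XOR 1 XOR 1 XOR 0 XOR 0 = 1

1


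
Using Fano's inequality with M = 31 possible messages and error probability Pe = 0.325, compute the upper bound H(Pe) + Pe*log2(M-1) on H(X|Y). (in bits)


H(Pe) = -Pe*log2(Pe) - (1-Pe)*log2(1-Pe) = -0.325*log2(0.325) - 0.675*log2(0.675) = 0.526984 + 0.382752 = 0.9097. Pe*log2(M-1) = 0.325*log2(30) = 1.594739. Bound = H(Pe) + Pe*log2(M-1) = 0.526984 + 0.382752 + 1.594739 = 2.5045

2.5045 bits


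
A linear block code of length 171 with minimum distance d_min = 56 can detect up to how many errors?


Detection capability = d_min - 1 = 56 - 1 = 55

55 errors


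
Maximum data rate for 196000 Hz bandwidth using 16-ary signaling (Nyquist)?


Rate = 2 * B * log2(M) = 2 * 196000 * 4.0 = 1568000.0

1568000.0 bps


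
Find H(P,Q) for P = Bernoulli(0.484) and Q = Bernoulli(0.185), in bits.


H(P,Q) = -p*log2(q) - (1-p)*log2(1-q). -0.484*log2(0.185) = 1.178251; -0.516*log2(0.815) = 0.152286. H(P,Q) = 1.178251 + 0.152286 = 1.3305

1.3305 bits


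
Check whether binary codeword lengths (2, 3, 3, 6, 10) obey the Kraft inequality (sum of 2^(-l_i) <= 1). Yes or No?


Kraft sum = sum(2^(-l_i)) = 0.5166, need <= 1. Result: satisfied (a binary prefix-free code with these lengths exists)

Yes


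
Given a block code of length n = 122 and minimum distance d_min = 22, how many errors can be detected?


Detection capability = d_min - 1 = 22 - 1 = 21

21 errors


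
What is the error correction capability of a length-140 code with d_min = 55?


Correction capability = floor((d-1)/2) = floor((55-1)/2) = 27

27 errors


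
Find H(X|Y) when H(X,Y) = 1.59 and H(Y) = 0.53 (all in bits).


H(X|Y) = H(X,Y) - H(Y) = 1.59 - 0.53 = 1.06

1.06 bits


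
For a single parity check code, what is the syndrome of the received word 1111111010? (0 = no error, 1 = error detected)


Syndrome = XOR of all bits = 1 XOR 1 XOR 1 XOR 1 XOR 1 XOR 1 XOR 1 XOR 0 XOR 1 XOR 0 = 0

0


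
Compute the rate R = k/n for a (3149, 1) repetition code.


Rate = k/n = 1/3149

1/3149


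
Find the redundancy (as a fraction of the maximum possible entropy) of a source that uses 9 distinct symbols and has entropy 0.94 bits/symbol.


H_max = log2(K) = log2(9) = 3.1699 bits/symbol. Redundancy = 1 - H/H_max = 1 - 0.94/3.1699 = 1 - 0.2965 = 0.7035

0.7035


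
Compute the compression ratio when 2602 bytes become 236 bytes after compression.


Ratio = original / compressed = 2602 / 236 = 11.0254

11.0254


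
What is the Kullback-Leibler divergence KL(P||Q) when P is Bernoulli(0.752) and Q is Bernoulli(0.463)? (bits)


KL = p*log2(p/q) + (1-p)*log2((1-p)/(1-q)) = 0.752*log2(0.752/0.463) + 0.248*log2(0.248/0.537) = 0.2498

0.2498 bits


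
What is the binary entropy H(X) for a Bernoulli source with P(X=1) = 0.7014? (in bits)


H = -p*log2(p) - (1-p)*log2(1-p). -0.7014*log2(0.7014) = 0.358900; -0.2986*log2(0.2986) = 0.520673. H = 0.358900 + 0.520673 = 0.8796

0.8796 bits


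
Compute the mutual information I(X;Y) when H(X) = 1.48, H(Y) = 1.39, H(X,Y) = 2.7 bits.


I(X;Y) = H(X) + H(Y) - H(X,Y) = 1.48 + 1.39 - 2.7 = 0.17

0.17 bits


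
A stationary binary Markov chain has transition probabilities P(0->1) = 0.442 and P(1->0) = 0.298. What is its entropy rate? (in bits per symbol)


Stationary distribution: pi_0 = p10/(p01+p10) = 0.4027, pi_1 = 0.5973. Entropy rate H' = pi_0*H(p01) + pi_1*H(p10) = 0.4027*0.9903 + 0.5973*0.8788 = 0.9237

0.9237 bits/symbol


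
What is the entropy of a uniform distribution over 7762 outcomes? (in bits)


H = log2(n) = log2(7762) = 12.9222

12.9222 bits


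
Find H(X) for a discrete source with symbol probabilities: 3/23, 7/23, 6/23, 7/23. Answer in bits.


H = -sum(p_i * log2(p_i)). Terms: -(3/23)*log2(3/23) = 0.383296; -(7/23)*log2(7/23) = 0.522324; -(6/23)*log2(6/23) = 0.505722; -(7/23)*log2(7/23) = 0.522324. H = 0.383296 + 0.522324 + 0.505722 + 0.522324 = 1.9337

1.9337 bits


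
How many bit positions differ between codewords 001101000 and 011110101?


Count differing positions: . ^ . . ^ ^ ^ . ^ = 5 differences

5


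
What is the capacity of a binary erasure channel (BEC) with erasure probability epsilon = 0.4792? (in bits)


C = 1 - epsilon = 1 - 0.4792 = 0.5208

0.5208 bits


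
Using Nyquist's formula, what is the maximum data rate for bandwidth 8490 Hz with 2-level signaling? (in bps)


Rate = 2 * B * log2(M) = 2 * 8490 * 1.0 = 16980.0

16980.0 bps


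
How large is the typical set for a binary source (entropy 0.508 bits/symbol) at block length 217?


log2|A_typical| = nH = 217 * 0.508 = 110.236, so |A_typical| ~ 2^110.236 = 1.529e+33

1.529e+33


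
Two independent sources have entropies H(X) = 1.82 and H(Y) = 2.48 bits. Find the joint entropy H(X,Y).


For independent variables, H(X,Y) = H(X) + H(Y) = 1.82 + 2.48 = 4.3

4.3 bits


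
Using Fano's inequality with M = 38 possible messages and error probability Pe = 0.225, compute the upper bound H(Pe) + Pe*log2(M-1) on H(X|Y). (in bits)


H(Pe) = -Pe*log2(Pe) - (1-Pe)*log2(1-Pe) = -0.225*log2(0.225) - 0.775*log2(0.775) = 0.484201 + 0.284992 = 0.7692. Pe*log2(M-1) = 0.225*log2(37) = 1.172127. Bound = H(Pe) + Pe*log2(M-1) = 0.484201 + 0.284992 + 1.172127 = 1.9413

1.9413 bits


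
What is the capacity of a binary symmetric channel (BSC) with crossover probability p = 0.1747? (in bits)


H(p) = -p*log2(p) - (1-p)*log2(1-p) = -0.1747*log2(0.1747) - 0.8253*log2(0.8253) = 0.439728 + 0.228616 = 0.6683. C = 1 - H(p) = 1 - 0.6683 = 0.3317

0.3317 bits


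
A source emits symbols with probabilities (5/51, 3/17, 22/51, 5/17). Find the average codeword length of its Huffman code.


Huffman construction (repeatedly merge the two least-probable nodes; each merge adds 1 bit to every symbol beneath it): 5/51 + 3/17 = 14/51; 14/51 + 5/17 = 29/51; 22/51 + 29/51 = 1. Resulting codeword lengths (in the order the probabilities were given): (3, 3, 1, 2). L_avg = sum(p_i * l_i) = 5/51*3 + 3/17*3 + 22/51*1 + 5/17*2 = 94/51 = 1.8431

1.8431 bits


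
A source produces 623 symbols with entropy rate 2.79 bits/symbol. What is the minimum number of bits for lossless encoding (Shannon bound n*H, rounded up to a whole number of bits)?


Minimum bits >= n * H = 623 * 2.79 = 1738.17, rounded up to a whole number of bits = 1739

1739 bits


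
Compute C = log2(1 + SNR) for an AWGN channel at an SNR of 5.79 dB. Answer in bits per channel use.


SNR_linear = 10^(5.79/10) = 3.7931; C = log2(1 + SNR_linear) = log2(1 + 3.7931) = 2.261

2.261 bits/channel use


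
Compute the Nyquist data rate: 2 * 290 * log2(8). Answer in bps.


Rate = 2 * B * log2(M) = 2 * 290 * 3.0 = 1740.0

1740.0 bps


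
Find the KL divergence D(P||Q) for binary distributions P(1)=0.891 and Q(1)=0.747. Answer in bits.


KL = p*log2(p/q) + (1-p)*log2((1-p)/(1-q)) = 0.891*log2(0.891/0.747) + 0.109*log2(0.109/0.253) = 0.0942

0.0942 bits


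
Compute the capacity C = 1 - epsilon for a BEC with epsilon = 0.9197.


C = 1 - epsilon = 1 - 0.9197 = 0.0803

0.0803 bits


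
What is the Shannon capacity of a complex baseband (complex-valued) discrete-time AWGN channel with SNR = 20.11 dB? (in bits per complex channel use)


SNR_linear = 10^(20.11/10) = 102.5652; C = log2(1 + SNR_linear) = log2(1 + 102.5652) = 6.6944

6.6944 bits/channel use


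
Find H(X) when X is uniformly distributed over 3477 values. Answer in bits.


H = log2(n) = log2(3477) = 11.7636

11.7636 bits


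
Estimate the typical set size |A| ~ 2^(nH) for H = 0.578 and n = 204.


log2|A_typical| = nH = 204 * 0.578 = 117.912, so |A_typical| ~ 2^117.912 = 3.126e+35

3.126e+35


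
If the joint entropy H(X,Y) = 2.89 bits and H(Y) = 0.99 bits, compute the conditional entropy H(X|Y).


H(X|Y) = H(X,Y) - H(Y) = 2.89 - 0.99 = 1.9

1.9 bits


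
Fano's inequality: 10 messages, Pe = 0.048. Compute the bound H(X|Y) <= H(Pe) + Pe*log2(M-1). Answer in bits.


H(Pe) = -Pe*log2(Pe) - (1-Pe)*log2(1-Pe) = -0.048*log2(0.048) - 0.952*log2(0.952) = 0.210279 + 0.067560 = 0.2778. Pe*log2(M-1) = 0.048*log2(9) = 0.152156. Bound = H(Pe) + Pe*log2(M-1) = 0.210279 + 0.067560 + 0.152156 = 0.43

0.43 bits


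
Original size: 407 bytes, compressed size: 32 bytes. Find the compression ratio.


Ratio = original / compressed = 407 / 32 = 12.7188

12.7188


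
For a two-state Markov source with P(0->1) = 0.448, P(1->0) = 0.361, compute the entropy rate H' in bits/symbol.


Stationary distribution: pi_0 = p10/(p01+p10) = 0.4462, pi_1 = 0.5538. Entropy rate H' = pi_0*H(p01) + pi_1*H(p10) = 0.4462*0.9922 + 0.5538*0.9435 = 0.9652

0.9652 bits/symbol


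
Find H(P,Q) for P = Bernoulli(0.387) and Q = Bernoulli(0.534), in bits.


H(P,Q) = -p*log2(q) - (1-p)*log2(1-q). -0.387*log2(0.534) = 0.350269; -0.613*log2(0.466) = 0.675280. H(P,Q) = 0.350269 + 0.675280 = 1.0255

1.0255 bits


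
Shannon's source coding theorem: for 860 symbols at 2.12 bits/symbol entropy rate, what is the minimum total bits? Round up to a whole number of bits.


Minimum bits >= n * H = 860 * 2.12 = 1823.2, rounded up to a whole number of bits = 1824

1824 bits


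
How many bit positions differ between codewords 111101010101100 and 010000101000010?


Count differing positions: ^ . ^ ^ . ^ ^ ^ ^ ^ . ^ ^ ^ . = 11 differences

11


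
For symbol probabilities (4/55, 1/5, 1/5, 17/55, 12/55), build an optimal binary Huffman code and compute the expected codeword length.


Huffman construction (repeatedly merge the two least-probable nodes; each merge adds 1 bit to every symbol beneath it): 4/55 + 1/5 = 3/11; 1/5 + 12/55 = 23/55; 3/11 + 17/55 = 32/55; 23/55 + 32/55 = 1. Resulting codeword lengths (in the order the probabilities were given): (3, 3, 2, 2, 2). L_avg = sum(p_i * l_i) = 4/55*3 + 1/5*3 + 1/5*2 + 17/55*2 + 12/55*2 = 25/11 = 2.2727

2.2727 bits


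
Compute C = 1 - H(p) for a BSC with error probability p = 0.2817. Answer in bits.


H(p) = -p*log2(p) - (1-p)*log2(1-p) = -0.2817*log2(0.2817) - 0.7183*log2(0.7183) = 0.514882 + 0.342874 = 0.8578. C = 1 - H(p) = 1 - 0.8578 = 0.1422

0.1422 bits
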